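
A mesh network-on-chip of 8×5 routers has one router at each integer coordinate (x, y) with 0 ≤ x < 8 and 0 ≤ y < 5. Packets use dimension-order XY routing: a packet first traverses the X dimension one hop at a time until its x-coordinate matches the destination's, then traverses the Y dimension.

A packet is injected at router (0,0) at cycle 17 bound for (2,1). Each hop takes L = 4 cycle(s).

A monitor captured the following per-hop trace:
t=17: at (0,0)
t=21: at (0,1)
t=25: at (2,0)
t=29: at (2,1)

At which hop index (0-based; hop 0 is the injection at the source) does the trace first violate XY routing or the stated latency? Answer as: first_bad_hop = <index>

hop 1: step (+0,+1), +4 cyc — BAD: Y-move but x=0≠2

first_bad_hop = 1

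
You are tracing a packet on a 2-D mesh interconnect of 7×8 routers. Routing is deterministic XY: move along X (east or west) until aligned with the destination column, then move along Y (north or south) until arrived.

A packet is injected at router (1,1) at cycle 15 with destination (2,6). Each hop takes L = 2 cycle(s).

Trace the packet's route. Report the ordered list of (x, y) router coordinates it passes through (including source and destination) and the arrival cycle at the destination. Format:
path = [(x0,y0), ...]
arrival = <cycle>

path = [(1,1), (2,1), (2,2), (2,3), (2,4), (2,5), (2,6)]
arrival = 27

hop 0: (1,1) @ cyc 15
hop 1: (2,1) @ cyc 17  [E]
hop 2: (2,2) @ cyc 19  [N]
hop 3: (2,3) @ cyc 21  [N]
hop 4: (2,4) @ cyc 23  [N]
hop 5: (2,5) @ cyc 25  [N]
hop 6: (2,6) @ cyc 27  [N]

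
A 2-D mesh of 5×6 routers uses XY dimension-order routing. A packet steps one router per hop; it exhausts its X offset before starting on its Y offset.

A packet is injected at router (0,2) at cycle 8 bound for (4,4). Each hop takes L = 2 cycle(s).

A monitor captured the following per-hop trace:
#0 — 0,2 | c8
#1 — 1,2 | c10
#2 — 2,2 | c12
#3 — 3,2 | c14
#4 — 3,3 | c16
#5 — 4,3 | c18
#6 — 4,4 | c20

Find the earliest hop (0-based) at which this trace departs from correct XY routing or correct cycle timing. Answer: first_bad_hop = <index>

[1] (+1,+0) / 2c ⇒ ok
[2] (+1,+0) / 2c ⇒ ok
[3] (+1,+0) / 2c ⇒ ok
[4] (+0,+1) / 2c ⇒ BAD: Y-move but x=3≠4

first_bad_hop = 4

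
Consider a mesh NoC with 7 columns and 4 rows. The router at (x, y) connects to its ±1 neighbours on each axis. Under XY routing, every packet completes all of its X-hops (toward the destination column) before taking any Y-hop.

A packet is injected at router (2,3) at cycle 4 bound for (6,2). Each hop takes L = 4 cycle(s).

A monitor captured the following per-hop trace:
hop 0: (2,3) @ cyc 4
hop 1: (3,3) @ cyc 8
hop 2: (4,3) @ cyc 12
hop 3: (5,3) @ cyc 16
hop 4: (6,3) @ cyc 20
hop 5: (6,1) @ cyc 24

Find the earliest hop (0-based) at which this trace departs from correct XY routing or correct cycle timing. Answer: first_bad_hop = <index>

first_bad_hop = 5

  1: Δx=+1 Δy=+0 Δt=4 [ok]
  2: Δx=+1 Δy=+0 Δt=4 [ok]
  3: Δx=+1 Δy=+0 Δt=4 [ok]
  4: Δx=+1 Δy=+0 Δt=4 [ok]
  5: Δx=+0 Δy=-2 Δt=4 [BAD: non-unit step]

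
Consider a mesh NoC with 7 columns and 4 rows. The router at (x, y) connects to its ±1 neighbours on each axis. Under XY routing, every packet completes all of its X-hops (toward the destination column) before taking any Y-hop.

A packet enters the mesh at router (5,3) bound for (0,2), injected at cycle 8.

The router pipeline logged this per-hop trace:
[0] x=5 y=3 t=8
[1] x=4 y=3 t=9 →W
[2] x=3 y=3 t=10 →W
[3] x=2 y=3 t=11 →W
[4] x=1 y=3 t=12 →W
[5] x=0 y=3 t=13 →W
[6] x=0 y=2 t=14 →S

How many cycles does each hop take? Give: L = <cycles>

L = 1

cyc[1] − cyc[0] = 9 − 8 = 1.
That increment is L by definition: L = 1.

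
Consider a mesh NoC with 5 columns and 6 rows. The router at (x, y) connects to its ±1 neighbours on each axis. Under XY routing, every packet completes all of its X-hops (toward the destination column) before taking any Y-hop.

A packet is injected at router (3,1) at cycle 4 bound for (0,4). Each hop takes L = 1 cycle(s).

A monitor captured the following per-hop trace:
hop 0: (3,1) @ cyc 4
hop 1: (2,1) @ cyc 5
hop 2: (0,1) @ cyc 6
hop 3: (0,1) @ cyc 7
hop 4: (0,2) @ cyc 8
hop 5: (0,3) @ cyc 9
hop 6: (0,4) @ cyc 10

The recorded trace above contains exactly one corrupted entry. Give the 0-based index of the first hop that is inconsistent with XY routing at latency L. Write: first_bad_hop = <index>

first_bad_hop = 2

[1] (-1,+0) / 1c ⇒ ok
[2] (-2,+0) / 1c ⇒ BAD: non-unit step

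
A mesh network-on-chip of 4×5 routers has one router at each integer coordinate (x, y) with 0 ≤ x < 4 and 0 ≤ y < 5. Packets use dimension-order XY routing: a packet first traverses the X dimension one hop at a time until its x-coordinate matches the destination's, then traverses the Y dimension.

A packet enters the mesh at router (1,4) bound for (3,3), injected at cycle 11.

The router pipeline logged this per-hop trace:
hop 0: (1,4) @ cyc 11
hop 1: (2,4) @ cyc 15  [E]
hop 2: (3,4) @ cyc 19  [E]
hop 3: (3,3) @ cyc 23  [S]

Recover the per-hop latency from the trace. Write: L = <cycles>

L = 4

Between hops 0 and 1 the cycle counter advances 15 − 11 = 4.
One hop costs L cycles, so L = 4.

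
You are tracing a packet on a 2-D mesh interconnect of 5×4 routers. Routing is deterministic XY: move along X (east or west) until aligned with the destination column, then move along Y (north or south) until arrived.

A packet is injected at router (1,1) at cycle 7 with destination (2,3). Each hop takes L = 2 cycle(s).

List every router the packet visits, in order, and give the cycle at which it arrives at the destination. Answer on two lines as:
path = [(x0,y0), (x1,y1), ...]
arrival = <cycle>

path = [(1,1), (2,1), (2,2), (2,3)]
arrival = 13

t=7: at (1,1)
t=9: at (2,1) after E
t=11: at (2,2) after N
t=13: at (2,3) after N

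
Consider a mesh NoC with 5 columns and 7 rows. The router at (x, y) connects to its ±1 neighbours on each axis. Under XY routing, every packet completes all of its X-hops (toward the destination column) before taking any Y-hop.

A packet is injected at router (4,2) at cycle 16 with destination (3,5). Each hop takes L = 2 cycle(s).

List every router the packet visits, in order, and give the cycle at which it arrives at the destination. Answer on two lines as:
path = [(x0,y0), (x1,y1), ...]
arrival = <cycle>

#0 — 4,2 | c16
#1 — 3,2 | c18 | W
#2 — 3,3 | c20 | N
#3 — 3,4 | c22 | N
#4 — 3,5 | c24 | N

path = [(4,2), (3,2), (3,3), (3,4), (3,5)]
arrival = 24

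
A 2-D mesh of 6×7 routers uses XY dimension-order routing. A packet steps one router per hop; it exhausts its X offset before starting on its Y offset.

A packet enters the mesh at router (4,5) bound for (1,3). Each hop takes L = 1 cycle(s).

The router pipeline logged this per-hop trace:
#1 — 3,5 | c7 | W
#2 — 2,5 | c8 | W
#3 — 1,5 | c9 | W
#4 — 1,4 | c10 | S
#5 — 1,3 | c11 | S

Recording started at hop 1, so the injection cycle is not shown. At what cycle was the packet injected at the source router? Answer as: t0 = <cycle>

Hop 1 reached at cycle 7; hop k is at t0 + k·L.
Subtract one hop: t0 = 7 − 1 = 6.

t0 = 6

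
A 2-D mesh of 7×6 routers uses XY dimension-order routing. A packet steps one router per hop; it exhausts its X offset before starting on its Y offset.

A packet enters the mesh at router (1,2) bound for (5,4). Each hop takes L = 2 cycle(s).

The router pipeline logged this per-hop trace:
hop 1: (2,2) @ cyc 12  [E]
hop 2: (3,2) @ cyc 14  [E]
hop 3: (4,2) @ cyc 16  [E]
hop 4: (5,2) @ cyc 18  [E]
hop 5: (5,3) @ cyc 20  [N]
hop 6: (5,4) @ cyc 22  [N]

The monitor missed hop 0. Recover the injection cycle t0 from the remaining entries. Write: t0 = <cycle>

t0 = 10

cyc[1] = 12 and cyc[k] = t0 + k·L for every k.
t0 = cyc[1] − L = 12 − 2 = 10.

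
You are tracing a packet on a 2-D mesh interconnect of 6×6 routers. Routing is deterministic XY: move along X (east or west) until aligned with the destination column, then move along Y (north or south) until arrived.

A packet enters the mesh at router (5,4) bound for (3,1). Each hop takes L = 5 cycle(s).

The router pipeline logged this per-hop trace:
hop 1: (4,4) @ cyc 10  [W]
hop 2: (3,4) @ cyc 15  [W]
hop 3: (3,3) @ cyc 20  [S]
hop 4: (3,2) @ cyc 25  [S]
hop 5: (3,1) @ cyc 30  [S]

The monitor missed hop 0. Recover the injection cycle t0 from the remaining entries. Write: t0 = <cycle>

t0 = 5

Hop 1 reached at cycle 10; hop k is at t0 + k·L.
Therefore t0 = 10 − L = 5.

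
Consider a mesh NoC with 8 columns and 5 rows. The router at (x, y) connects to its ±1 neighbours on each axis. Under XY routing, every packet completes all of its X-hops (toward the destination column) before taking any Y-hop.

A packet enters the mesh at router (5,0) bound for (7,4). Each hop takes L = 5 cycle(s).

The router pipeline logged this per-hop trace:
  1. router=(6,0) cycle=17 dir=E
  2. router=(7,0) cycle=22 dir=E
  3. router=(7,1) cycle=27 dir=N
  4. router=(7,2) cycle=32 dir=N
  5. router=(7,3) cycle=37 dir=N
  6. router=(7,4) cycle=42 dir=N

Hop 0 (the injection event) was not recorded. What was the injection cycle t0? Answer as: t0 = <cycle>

Hop 1 reached at cycle 17; hop k is at t0 + k·L.
So t0 = 17 − 1·5 = 12.

t0 = 12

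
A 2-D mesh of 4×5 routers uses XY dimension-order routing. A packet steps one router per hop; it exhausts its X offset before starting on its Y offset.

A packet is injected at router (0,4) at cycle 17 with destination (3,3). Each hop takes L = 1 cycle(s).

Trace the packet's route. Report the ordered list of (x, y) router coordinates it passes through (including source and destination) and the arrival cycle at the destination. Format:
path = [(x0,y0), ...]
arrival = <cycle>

#0 — 0,4 | c17
#1 — 1,4 | c18 | E
#2 — 2,4 | c19 | E
#3 — 3,4 | c20 | E
#4 — 3,3 | c21 | S

path = [(0,4), (1,4), (2,4), (3,4), (3,3)]
arrival = 21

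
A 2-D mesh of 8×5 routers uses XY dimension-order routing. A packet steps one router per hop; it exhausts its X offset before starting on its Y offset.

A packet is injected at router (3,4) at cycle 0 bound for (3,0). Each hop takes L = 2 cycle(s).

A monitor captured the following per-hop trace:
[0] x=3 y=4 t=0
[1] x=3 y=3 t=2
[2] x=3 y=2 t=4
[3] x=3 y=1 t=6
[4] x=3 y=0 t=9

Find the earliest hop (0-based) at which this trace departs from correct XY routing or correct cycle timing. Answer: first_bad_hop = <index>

first_bad_hop = 4

check 1→ d=(0,-1) cyc+2: ok
check 2→ d=(0,-1) cyc+2: ok
check 3→ d=(0,-1) cyc+2: ok
check 4→ d=(0,-1) cyc+3: BAD: Δcyc=3≠L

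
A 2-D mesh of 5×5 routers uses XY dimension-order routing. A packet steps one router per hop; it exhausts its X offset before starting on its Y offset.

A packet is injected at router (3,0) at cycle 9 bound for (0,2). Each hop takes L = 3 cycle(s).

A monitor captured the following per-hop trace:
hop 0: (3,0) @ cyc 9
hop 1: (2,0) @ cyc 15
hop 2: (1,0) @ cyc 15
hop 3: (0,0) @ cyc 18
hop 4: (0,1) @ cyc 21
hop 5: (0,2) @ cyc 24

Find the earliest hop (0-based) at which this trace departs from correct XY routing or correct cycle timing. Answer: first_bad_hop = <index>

first_bad_hop = 1

  1: Δx=-1 Δy=+0 Δt=6 [BAD: Δcyc=6≠L]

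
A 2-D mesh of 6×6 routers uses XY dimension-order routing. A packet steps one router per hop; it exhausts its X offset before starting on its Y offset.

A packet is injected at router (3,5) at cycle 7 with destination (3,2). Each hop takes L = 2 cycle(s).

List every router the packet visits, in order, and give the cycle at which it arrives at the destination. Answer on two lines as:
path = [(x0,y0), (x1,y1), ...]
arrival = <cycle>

  0. router=(3,5) cycle=7 (inject)
  1. router=(3,4) cycle=9 dir=S
  2. router=(3,3) cycle=11 dir=S
  3. router=(3,2) cycle=13 dir=S

path = [(3,5), (3,4), (3,3), (3,2)]
arrival = 13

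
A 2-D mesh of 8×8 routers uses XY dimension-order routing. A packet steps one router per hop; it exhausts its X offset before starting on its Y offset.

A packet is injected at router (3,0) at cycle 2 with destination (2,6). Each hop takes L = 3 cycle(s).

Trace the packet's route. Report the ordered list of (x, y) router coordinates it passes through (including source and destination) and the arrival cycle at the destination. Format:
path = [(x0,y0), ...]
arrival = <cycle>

[0] x=3 y=0 t=2
[1] x=2 y=0 t=5 →W
[2] x=2 y=1 t=8 →N
[3] x=2 y=2 t=11 →N
[4] x=2 y=3 t=14 →N
[5] x=2 y=4 t=17 →N
[6] x=2 y=5 t=20 →N
[7] x=2 y=6 t=23 →N

path = [(3,0), (2,0), (2,1), (2,2), (2,3), (2,4), (2,5), (2,6)]
arrival = 23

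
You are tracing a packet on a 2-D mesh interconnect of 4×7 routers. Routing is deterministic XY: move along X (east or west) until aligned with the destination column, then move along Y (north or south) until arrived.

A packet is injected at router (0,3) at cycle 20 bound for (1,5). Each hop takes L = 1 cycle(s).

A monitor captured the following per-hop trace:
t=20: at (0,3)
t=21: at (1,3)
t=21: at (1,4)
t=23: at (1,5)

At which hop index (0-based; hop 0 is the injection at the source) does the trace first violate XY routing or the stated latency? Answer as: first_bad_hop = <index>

hop 1: step (+1,+0), +1 cyc — ok
hop 2: step (+0,+1), +0 cyc — BAD: Δcyc=0≠L

first_bad_hop = 2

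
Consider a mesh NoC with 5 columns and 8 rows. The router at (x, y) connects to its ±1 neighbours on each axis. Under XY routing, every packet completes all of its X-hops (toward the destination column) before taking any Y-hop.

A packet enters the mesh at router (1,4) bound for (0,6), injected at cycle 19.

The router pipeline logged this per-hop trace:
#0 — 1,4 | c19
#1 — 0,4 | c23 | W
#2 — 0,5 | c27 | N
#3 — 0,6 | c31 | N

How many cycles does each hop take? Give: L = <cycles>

Between hops 0 and 1 the cycle counter advances 23 − 19 = 4.
That increment is L by definition: L = 4.

L = 4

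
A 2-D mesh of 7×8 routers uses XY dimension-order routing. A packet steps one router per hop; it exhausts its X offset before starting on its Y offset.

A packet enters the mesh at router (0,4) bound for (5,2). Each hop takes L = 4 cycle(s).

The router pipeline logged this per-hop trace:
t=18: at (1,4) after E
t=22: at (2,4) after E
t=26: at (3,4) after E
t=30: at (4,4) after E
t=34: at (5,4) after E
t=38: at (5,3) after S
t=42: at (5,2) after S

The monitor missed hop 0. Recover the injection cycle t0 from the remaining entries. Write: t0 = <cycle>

t0 = 14

Hop 1 reached at cycle 18; hop k is at t0 + k·L.
Subtract one hop: t0 = 18 − 4 = 14.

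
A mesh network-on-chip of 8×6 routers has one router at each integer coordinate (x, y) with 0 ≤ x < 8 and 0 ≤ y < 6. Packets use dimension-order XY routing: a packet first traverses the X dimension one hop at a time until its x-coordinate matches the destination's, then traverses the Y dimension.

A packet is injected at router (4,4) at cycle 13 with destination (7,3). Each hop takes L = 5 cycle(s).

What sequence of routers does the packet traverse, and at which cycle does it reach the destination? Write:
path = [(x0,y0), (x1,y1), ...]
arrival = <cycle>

path = [(4,4), (5,4), (6,4), (7,4), (7,3)]
arrival = 33

src (4,4)  cyc=13
E→(5,4)  cyc=18
E→(6,4)  cyc=23
E→(7,4)  cyc=28
S→(7,3)  cyc=33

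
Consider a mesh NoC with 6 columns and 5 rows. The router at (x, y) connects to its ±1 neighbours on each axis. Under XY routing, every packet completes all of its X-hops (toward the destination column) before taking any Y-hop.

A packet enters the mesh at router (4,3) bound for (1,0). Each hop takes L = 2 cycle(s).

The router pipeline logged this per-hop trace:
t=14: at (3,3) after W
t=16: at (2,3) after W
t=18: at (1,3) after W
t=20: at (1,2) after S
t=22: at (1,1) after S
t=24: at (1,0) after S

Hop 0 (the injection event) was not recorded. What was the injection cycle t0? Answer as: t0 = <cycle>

The first recorded entry is hop 1 at cycle 14.
So t0 = 14 − 1·2 = 12.

t0 = 12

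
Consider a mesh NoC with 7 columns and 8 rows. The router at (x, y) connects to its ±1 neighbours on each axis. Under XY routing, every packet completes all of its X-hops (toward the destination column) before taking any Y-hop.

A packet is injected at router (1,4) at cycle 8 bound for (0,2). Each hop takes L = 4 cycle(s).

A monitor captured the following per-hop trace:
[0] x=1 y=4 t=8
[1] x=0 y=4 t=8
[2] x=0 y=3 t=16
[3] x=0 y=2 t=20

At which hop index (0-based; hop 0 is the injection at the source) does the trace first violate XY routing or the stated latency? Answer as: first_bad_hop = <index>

first_bad_hop = 1

check 1→ d=(-1,0) cyc+0: BAD: Δcyc=0≠L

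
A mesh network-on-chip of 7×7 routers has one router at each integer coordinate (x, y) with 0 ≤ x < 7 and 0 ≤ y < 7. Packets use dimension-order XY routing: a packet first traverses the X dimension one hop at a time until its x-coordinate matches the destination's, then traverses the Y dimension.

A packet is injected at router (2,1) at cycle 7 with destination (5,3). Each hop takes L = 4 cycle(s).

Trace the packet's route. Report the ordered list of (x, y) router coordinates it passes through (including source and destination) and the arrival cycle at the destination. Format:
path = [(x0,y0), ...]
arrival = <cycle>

#0 — 2,1 | c7
#1 — 3,1 | c11 | E
#2 — 4,1 | c15 | E
#3 — 5,1 | c19 | E
#4 — 5,2 | c23 | N
#5 — 5,3 | c27 | N

path = [(2,1), (3,1), (4,1), (5,1), (5,2), (5,3)]
arrival = 27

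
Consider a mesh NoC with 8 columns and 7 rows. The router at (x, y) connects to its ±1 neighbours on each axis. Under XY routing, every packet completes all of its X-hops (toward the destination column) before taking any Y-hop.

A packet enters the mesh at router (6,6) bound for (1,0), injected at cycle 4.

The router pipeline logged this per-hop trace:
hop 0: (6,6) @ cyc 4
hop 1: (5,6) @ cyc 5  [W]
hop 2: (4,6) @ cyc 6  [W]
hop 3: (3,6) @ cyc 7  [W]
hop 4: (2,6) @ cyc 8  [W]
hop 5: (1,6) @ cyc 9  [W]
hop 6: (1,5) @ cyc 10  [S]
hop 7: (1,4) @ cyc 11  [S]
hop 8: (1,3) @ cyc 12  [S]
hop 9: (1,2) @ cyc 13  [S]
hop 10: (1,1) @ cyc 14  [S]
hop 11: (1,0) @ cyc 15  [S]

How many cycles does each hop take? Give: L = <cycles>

Between hops 0 and 1 the cycle counter advances 5 − 4 = 1.
Each hop adds L, hence L = 1.

L = 1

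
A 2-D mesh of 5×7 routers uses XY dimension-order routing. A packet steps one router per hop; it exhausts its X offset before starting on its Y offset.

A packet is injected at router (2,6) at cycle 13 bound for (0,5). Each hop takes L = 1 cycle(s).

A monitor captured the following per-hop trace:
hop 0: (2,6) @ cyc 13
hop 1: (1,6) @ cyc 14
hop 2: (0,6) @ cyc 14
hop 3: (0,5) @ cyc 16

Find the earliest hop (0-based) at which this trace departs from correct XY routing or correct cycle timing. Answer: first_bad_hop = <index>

first_bad_hop = 2

check 1→ d=(-1,0) cyc+1: ok
check 2→ d=(-1,0) cyc+0: BAD: Δcyc=0≠L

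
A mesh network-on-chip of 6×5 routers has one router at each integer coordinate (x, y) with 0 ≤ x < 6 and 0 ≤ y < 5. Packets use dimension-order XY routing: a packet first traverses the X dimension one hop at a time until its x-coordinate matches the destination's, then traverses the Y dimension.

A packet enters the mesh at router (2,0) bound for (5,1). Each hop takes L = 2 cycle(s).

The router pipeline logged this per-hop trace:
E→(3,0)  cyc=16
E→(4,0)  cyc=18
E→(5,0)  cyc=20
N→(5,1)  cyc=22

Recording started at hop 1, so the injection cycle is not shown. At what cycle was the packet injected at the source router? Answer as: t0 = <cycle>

t0 = 14

cyc[1] = 16 and cyc[k] = t0 + k·L for every k.
Subtract one hop: t0 = 16 − 2 = 14.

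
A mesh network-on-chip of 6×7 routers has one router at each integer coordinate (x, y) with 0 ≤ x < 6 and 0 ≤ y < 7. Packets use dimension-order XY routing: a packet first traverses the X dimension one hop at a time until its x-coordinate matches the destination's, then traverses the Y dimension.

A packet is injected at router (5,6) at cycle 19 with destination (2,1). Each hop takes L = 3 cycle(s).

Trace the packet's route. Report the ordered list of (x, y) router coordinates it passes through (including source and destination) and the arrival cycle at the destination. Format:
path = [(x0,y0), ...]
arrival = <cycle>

src (5,6)  cyc=19
W→(4,6)  cyc=22
W→(3,6)  cyc=25
W→(2,6)  cyc=28
S→(2,5)  cyc=31
S→(2,4)  cyc=34
S→(2,3)  cyc=37
S→(2,2)  cyc=40
S→(2,1)  cyc=43

path = [(5,6), (4,6), (3,6), (2,6), (2,5), (2,4), (2,3), (2,2), (2,1)]
arrival = 43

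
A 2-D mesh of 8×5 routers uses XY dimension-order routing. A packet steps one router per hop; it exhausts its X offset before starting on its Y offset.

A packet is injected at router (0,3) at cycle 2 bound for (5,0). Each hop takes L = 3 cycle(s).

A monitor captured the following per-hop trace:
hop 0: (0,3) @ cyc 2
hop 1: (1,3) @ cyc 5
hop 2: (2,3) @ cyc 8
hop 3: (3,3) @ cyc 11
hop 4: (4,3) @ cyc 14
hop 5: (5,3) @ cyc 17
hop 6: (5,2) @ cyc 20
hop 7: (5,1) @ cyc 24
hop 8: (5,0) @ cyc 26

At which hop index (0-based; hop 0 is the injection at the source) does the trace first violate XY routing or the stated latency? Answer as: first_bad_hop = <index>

check 1→ d=(1,0) cyc+3: ok
check 2→ d=(1,0) cyc+3: ok
check 3→ d=(1,0) cyc+3: ok
check 4→ d=(1,0) cyc+3: ok
check 5→ d=(1,0) cyc+3: ok
check 6→ d=(0,-1) cyc+3: ok
check 7→ d=(0,-1) cyc+4: BAD: Δcyc=4≠L

first_bad_hop = 7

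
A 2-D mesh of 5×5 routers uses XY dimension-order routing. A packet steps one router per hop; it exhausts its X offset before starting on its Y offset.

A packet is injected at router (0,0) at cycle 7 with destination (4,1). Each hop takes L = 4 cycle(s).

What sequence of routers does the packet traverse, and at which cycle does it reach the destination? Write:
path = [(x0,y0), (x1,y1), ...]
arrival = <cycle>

path = [(0,0), (1,0), (2,0), (3,0), (4,0), (4,1)]
arrival = 27

hop 0: (0,0) @ cyc 7
hop 1: (1,0) @ cyc 11  [E]
hop 2: (2,0) @ cyc 15  [E]
hop 3: (3,0) @ cyc 19  [E]
hop 4: (4,0) @ cyc 23  [E]
hop 5: (4,1) @ cyc 27  [N]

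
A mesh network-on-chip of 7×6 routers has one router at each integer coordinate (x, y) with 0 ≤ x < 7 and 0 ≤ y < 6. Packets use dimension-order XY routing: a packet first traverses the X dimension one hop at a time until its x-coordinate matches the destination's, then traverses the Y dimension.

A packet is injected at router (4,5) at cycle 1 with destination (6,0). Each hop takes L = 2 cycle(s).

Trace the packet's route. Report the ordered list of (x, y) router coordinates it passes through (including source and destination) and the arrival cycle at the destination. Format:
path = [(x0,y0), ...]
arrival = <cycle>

t=1: at (4,5)
t=3: at (5,5) after E
t=5: at (6,5) after E
t=7: at (6,4) after S
t=9: at (6,3) after S
t=11: at (6,2) after S
t=13: at (6,1) after S
t=15: at (6,0) after S

path = [(4,5), (5,5), (6,5), (6,4), (6,3), (6,2), (6,1), (6,0)]
arrival = 15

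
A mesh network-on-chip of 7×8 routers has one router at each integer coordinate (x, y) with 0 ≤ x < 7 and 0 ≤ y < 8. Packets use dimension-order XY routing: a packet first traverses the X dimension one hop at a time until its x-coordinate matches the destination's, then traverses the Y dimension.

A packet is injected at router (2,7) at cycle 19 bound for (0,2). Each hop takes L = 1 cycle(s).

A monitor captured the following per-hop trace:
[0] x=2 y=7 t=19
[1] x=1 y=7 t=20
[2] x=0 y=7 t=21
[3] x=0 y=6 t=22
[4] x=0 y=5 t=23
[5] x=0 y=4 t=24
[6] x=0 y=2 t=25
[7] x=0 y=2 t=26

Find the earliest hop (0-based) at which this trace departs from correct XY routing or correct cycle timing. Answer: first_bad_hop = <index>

check 1→ d=(-1,0) cyc+1: ok
check 2→ d=(-1,0) cyc+1: ok
check 3→ d=(0,-1) cyc+1: ok
check 4→ d=(0,-1) cyc+1: ok
check 5→ d=(0,-1) cyc+1: ok
check 6→ d=(0,-2) cyc+1: BAD: non-unit step

first_bad_hop = 6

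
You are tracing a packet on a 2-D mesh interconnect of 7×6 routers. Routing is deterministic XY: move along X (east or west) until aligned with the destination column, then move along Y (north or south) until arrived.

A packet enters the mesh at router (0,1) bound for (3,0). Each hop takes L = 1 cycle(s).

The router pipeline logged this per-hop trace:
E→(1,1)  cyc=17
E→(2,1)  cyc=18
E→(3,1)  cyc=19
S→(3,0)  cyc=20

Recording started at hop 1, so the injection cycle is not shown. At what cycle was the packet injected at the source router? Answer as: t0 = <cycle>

Hop 1 reached at cycle 17; hop k is at t0 + k·L.
Therefore t0 = 17 − L = 16.

t0 = 16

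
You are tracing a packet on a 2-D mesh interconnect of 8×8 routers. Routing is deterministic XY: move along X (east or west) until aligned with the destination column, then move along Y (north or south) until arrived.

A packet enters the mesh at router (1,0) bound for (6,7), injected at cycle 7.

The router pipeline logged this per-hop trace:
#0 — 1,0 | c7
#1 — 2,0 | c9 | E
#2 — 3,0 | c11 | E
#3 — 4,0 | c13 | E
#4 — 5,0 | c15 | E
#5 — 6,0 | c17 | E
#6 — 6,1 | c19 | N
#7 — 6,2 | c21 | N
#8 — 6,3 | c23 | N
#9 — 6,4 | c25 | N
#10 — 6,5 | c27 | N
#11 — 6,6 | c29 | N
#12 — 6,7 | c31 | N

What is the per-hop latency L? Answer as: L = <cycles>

L = 2

Δcyc across hop 0→1: 9 − 7 = 2.
That increment is L by definition: L = 2.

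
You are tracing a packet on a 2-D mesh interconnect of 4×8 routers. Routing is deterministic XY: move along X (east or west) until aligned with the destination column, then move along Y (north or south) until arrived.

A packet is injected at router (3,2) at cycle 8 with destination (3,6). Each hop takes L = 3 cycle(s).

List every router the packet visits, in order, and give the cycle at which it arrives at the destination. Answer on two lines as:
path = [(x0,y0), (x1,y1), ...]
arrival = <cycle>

path = [(3,2), (3,3), (3,4), (3,5), (3,6)]
arrival = 20

#0 — 3,2 | c8
#1 — 3,3 | c11 | N
#2 — 3,4 | c14 | N
#3 — 3,5 | c17 | N
#4 — 3,6 | c20 | N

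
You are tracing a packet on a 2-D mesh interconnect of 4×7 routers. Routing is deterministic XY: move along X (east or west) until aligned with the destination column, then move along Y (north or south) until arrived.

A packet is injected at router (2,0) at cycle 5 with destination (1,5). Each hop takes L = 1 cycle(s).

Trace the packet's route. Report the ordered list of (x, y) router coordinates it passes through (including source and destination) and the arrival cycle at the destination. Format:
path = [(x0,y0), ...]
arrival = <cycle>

path = [(2,0), (1,0), (1,1), (1,2), (1,3), (1,4), (1,5)]
arrival = 11

hop 0: (2,0) @ cyc 5
hop 1: (1,0) @ cyc 6  [W]
hop 2: (1,1) @ cyc 7  [N]
hop 3: (1,2) @ cyc 8  [N]
hop 4: (1,3) @ cyc 9  [N]
hop 5: (1,4) @ cyc 10  [N]
hop 6: (1,5) @ cyc 11  [N]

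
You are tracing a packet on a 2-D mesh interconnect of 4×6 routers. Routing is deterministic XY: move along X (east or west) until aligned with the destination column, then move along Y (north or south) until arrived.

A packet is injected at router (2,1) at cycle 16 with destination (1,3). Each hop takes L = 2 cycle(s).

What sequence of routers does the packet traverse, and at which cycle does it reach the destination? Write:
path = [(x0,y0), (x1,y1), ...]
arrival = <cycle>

#0 — 2,1 | c16
#1 — 1,1 | c18 | W
#2 — 1,2 | c20 | N
#3 — 1,3 | c22 | N

path = [(2,1), (1,1), (1,2), (1,3)]
arrival = 22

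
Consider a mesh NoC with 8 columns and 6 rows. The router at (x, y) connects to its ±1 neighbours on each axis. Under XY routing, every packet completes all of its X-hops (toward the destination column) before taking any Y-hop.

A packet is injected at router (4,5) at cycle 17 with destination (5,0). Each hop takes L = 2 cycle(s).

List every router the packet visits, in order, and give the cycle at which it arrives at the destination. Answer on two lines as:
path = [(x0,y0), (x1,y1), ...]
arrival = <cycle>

path = [(4,5), (5,5), (5,4), (5,3), (5,2), (5,1), (5,0)]
arrival = 29

  0. router=(4,5) cycle=17 (inject)
  1. router=(5,5) cycle=19 dir=E
  2. router=(5,4) cycle=21 dir=S
  3. router=(5,3) cycle=23 dir=S
  4. router=(5,2) cycle=25 dir=S
  5. router=(5,1) cycle=27 dir=S
  6. router=(5,0) cycle=29 dir=S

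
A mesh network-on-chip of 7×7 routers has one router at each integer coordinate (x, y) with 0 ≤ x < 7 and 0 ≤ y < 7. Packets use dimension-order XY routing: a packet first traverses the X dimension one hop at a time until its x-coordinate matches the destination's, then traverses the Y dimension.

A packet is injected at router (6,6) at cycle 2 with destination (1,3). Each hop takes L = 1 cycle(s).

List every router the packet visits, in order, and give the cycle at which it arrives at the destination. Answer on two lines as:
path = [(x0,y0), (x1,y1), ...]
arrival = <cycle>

path = [(6,6), (5,6), (4,6), (3,6), (2,6), (1,6), (1,5), (1,4), (1,3)]
arrival = 10

[0] x=6 y=6 t=2
[1] x=5 y=6 t=3 →W
[2] x=4 y=6 t=4 →W
[3] x=3 y=6 t=5 →W
[4] x=2 y=6 t=6 →W
[5] x=1 y=6 t=7 →W
[6] x=1 y=5 t=8 →S
[7] x=1 y=4 t=9 →S
[8] x=1 y=3 t=10 →S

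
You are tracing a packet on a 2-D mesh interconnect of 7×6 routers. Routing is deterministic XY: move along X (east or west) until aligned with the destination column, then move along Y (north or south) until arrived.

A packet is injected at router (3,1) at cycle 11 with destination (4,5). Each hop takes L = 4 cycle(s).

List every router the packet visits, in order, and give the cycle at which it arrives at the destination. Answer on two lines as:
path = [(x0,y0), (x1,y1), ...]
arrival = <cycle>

path = [(3,1), (4,1), (4,2), (4,3), (4,4), (4,5)]
arrival = 31

t=11: at (3,1)
t=15: at (4,1) after E
t=19: at (4,2) after N
t=23: at (4,3) after N
t=27: at (4,4) after N
t=31: at (4,5) after N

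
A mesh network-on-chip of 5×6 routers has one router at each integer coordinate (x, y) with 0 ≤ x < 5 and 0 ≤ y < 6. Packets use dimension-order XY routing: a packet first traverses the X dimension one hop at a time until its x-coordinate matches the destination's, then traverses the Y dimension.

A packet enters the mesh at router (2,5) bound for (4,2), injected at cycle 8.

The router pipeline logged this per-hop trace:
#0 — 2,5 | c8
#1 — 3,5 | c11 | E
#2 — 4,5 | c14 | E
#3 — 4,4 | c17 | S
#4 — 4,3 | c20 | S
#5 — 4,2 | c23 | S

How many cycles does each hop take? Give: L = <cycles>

Between hops 0 and 1 the cycle counter advances 11 − 8 = 3.
Each hop adds L, hence L = 3.

L = 3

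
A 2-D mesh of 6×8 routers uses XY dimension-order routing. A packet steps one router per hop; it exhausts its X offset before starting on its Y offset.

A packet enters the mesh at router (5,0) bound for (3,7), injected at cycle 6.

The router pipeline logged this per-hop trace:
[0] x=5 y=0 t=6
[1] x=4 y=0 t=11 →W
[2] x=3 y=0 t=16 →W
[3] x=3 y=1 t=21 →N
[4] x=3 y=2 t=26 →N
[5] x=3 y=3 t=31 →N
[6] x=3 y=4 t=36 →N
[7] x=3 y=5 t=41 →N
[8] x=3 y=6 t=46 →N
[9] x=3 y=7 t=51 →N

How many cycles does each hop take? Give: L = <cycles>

cyc[1] − cyc[0] = 11 − 6 = 5.
Per-hop latency L = Δcyc = 5.

L = 5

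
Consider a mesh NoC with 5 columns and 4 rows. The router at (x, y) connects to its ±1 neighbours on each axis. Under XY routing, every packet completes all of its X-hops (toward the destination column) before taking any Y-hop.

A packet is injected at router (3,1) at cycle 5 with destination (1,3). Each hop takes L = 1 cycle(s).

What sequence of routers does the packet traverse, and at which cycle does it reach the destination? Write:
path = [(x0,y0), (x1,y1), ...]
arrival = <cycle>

path = [(3,1), (2,1), (1,1), (1,2), (1,3)]
arrival = 9

[0] x=3 y=1 t=5
[1] x=2 y=1 t=6 →W
[2] x=1 y=1 t=7 →W
[3] x=1 y=2 t=8 →N
[4] x=1 y=3 t=9 →N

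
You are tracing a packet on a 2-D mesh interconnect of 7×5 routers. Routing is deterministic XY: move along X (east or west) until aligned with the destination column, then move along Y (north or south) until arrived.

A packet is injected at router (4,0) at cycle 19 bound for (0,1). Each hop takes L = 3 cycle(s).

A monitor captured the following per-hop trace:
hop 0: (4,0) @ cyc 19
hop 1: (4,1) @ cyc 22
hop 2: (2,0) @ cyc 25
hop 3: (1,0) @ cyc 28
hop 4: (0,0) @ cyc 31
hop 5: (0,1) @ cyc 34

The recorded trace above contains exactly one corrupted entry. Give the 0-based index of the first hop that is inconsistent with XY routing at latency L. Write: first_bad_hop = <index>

check 1→ d=(0,1) cyc+3: BAD: Y-move but x=4≠0

first_bad_hop = 1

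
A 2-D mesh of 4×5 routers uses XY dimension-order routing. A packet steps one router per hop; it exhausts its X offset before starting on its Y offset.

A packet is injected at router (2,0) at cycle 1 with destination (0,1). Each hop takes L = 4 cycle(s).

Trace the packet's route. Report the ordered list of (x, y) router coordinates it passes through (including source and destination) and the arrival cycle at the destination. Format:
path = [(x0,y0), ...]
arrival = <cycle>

src (2,0)  cyc=1
W→(1,0)  cyc=5
W→(0,0)  cyc=9
N→(0,1)  cyc=13

path = [(2,0), (1,0), (0,0), (0,1)]
arrival = 13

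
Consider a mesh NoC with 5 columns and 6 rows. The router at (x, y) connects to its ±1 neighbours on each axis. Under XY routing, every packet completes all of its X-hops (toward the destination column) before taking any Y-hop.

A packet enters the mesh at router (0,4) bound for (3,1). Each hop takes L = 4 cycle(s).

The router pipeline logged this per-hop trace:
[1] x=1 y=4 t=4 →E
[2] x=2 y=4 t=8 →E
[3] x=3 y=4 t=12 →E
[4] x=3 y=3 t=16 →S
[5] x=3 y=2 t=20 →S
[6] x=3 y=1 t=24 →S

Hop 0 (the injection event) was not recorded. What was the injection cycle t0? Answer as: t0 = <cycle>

t0 = 0

The first recorded entry is hop 1 at cycle 4.
Subtract one hop: t0 = 4 − 4 = 0.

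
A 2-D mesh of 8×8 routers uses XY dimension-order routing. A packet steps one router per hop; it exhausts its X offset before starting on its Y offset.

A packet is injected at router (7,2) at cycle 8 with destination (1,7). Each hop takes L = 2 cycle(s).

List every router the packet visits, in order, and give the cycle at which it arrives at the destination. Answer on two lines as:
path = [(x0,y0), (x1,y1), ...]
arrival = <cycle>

path = [(7,2), (6,2), (5,2), (4,2), (3,2), (2,2), (1,2), (1,3), (1,4), (1,5), (1,6), (1,7)]
arrival = 30

t=8: at (7,2)
t=10: at (6,2) after W
t=12: at (5,2) after W
t=14: at (4,2) after W
t=16: at (3,2) after W
t=18: at (2,2) after W
t=20: at (1,2) after W
t=22: at (1,3) after N
t=24: at (1,4) after N
t=26: at (1,5) after N
t=28: at (1,6) after N
t=30: at (1,7) after N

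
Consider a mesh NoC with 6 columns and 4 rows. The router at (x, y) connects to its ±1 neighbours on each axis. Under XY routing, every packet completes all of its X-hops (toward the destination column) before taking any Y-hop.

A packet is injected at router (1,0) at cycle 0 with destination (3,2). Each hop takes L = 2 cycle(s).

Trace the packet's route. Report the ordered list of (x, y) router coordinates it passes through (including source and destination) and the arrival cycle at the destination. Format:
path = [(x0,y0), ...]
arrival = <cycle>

src (1,0)  cyc=0
E→(2,0)  cyc=2
E→(3,0)  cyc=4
N→(3,1)  cyc=6
N→(3,2)  cyc=8

path = [(1,0), (2,0), (3,0), (3,1), (3,2)]
arrival = 8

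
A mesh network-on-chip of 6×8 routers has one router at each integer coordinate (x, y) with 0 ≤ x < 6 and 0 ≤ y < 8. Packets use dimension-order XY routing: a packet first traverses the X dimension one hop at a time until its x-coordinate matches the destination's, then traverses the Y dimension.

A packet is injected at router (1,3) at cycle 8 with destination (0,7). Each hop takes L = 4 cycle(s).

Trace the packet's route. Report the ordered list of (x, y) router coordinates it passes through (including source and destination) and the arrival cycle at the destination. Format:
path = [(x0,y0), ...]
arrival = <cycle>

#0 — 1,3 | c8
#1 — 0,3 | c12 | W
#2 — 0,4 | c16 | N
#3 — 0,5 | c20 | N
#4 — 0,6 | c24 | N
#5 — 0,7 | c28 | N

path = [(1,3), (0,3), (0,4), (0,5), (0,6), (0,7)]
arrival = 28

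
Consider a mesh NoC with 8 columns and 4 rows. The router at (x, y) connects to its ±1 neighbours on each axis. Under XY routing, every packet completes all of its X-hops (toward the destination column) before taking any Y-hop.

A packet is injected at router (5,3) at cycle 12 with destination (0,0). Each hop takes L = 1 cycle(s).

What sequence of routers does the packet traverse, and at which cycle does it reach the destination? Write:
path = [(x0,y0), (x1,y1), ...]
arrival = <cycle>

[0] x=5 y=3 t=12
[1] x=4 y=3 t=13 →W
[2] x=3 y=3 t=14 →W
[3] x=2 y=3 t=15 →W
[4] x=1 y=3 t=16 →W
[5] x=0 y=3 t=17 →W
[6] x=0 y=2 t=18 →S
[7] x=0 y=1 t=19 →S
[8] x=0 y=0 t=20 →S

path = [(5,3), (4,3), (3,3), (2,3), (1,3), (0,3), (0,2), (0,1), (0,0)]
arrival = 20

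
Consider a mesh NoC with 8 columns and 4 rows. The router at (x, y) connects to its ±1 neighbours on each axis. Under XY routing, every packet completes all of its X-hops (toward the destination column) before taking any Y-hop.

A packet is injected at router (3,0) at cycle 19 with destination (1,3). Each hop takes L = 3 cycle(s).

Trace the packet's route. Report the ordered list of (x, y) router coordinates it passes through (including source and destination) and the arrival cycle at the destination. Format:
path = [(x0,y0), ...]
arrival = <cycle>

hop 0: (3,0) @ cyc 19
hop 1: (2,0) @ cyc 22  [W]
hop 2: (1,0) @ cyc 25  [W]
hop 3: (1,1) @ cyc 28  [N]
hop 4: (1,2) @ cyc 31  [N]
hop 5: (1,3) @ cyc 34  [N]

path = [(3,0), (2,0), (1,0), (1,1), (1,2), (1,3)]
arrival = 34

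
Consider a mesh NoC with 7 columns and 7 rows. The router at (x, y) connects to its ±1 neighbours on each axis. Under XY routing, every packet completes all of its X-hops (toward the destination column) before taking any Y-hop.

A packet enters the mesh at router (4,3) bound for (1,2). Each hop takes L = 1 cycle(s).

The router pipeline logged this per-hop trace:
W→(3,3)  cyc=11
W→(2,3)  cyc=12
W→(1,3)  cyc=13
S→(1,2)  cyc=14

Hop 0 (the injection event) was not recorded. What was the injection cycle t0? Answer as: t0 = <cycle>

t0 = 10

Hop 1 reached at cycle 11; hop k is at t0 + k·L.
So t0 = 11 − 1·1 = 10.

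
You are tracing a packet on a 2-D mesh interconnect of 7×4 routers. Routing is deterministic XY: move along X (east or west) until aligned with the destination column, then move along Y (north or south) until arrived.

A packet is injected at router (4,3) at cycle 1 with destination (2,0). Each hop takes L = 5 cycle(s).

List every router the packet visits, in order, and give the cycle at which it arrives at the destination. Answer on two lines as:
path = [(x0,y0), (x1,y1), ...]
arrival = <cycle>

path = [(4,3), (3,3), (2,3), (2,2), (2,1), (2,0)]
arrival = 26

hop 0: (4,3) @ cyc 1
hop 1: (3,3) @ cyc 6  [W]
hop 2: (2,3) @ cyc 11  [W]
hop 3: (2,2) @ cyc 16  [S]
hop 4: (2,1) @ cyc 21  [S]
hop 5: (2,0) @ cyc 26  [S]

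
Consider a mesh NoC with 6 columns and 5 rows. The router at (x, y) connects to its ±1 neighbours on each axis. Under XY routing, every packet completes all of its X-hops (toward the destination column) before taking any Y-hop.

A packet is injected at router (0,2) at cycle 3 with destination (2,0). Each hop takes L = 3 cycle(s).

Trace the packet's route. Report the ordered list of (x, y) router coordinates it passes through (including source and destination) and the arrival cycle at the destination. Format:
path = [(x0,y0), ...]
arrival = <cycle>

src (0,2)  cyc=3
E→(1,2)  cyc=6
E→(2,2)  cyc=9
S→(2,1)  cyc=12
S→(2,0)  cyc=15

path = [(0,2), (1,2), (2,2), (2,1), (2,0)]
arrival = 15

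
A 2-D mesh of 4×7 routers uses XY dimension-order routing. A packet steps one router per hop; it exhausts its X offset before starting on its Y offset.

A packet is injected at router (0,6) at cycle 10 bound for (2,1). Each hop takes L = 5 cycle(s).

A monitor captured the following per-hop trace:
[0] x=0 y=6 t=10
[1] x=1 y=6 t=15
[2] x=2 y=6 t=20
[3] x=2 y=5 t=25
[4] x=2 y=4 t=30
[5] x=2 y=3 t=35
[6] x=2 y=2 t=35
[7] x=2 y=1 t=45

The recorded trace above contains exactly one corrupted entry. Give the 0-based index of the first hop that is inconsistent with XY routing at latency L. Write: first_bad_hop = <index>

hop 1: step (+1,+0), +5 cyc — ok
hop 2: step (+1,+0), +5 cyc — ok
hop 3: step (+0,-1), +5 cyc — ok
hop 4: step (+0,-1), +5 cyc — ok
hop 5: step (+0,-1), +5 cyc — ok
hop 6: step (+0,-1), +0 cyc — BAD: Δcyc=0≠L

first_bad_hop = 6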